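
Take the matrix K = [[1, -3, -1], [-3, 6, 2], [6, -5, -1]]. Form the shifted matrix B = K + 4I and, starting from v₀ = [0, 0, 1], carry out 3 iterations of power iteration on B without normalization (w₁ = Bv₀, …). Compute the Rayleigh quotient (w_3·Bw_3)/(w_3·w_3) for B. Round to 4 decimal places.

B = K + 4I has rows (5, -3, -1); (-3, 10, 2); (6, -5, 3)
w1 = Bv₀ = (5·0 + (-3)·0 + (-1)·1; (-3)·0 + 10·0 + 2·1; 6·0 + (-5)·0 + 3·1) = (-1, 2, 3)
w2 = Bw1 = (5·(-1) + (-3)·2 + (-1)·3; (-3)·(-1) + 10·2 + 2·3; 6·(-1) + (-5)·2 + 3·3) = (-14, 29, -7)
w3 = Bw2 = (-150, 318, -250)
Bw3 = (-1454, 3130, -3240)
w3·Bw3 = 2023440; w3·w3 = 186124; μ ≈ 2023440/186124 = 10.8715

10.8715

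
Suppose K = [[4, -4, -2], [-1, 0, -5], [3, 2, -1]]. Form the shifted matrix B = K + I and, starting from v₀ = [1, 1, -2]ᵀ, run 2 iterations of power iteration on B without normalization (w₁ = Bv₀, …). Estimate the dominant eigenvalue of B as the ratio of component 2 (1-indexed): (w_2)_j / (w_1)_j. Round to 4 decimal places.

B = K + I has rows (5, -4, -2); (-1, 1, -5); (3, 2, 0)
w1 = Bv₀ = (5·1 + (-4)·1 + (-2)·(-2); (-1)·1 + 1·1 + (-5)·(-2); 3·1 + 2·1 + 0·(-2)) = (5, 10, 5)
w2 = Bw1 = (5·5 + (-4)·10 + (-2)·5; (-1)·5 + 1·10 + (-5)·5; 3·5 + 2·10 + 0·5) = (-25, -20, 35)
Ratio: -20/10 = -2.0000

-2.0000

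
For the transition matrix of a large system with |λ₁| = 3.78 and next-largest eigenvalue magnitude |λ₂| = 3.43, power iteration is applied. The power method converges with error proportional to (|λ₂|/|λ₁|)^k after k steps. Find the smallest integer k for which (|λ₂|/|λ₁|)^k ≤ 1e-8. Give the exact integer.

|λ₂/λ₁| = 3.43/3.78 = 0.90741
Need k ≥ ln(1e-8) / ln(0.90741) = -18.4207 / -0.0972 ≈ 189.584
Smallest integer k satisfying the bound: 190

190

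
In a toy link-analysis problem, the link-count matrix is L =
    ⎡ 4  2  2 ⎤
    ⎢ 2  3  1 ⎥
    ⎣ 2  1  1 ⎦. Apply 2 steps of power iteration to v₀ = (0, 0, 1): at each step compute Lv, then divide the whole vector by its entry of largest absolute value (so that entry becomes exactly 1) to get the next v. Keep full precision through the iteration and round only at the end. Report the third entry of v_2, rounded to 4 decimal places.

Lv0 = (2.00000, 1.00000, 1.00000); divide by 2.00000 → v1 = (1.00000, 0.50000, 0.50000)
Lv1 = (6.00000, 4.00000, 3.00000); divide by 6.00000 → v2 = (1.00000, 0.66667, 0.50000)
Requested entry of v2: 6/12 = 0.5000

0.5000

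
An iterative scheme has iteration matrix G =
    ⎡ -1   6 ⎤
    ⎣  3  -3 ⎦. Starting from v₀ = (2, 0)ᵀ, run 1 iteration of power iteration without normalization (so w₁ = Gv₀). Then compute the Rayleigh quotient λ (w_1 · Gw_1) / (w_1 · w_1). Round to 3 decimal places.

-5.500

w1 = Gv₀ = ((-1)·2 + 6·0; 3·2 + (-3)·0) = (-2, 6)
Gw1 = (38, -24)
w1·Gw1 = (-2)·38 + 6·(-24) = -220; w1·w1 = (-2)·(-2) + 6·6 = 40
λ ≈ -220/40 = -5.500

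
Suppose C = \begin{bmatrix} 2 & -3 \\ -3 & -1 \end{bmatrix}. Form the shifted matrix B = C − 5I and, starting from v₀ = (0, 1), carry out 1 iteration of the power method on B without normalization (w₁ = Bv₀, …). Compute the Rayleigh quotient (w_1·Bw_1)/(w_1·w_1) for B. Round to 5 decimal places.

-7.80000

B = C − 5I has rows (-3, -3); (-3, -6)
w1 = Bv₀ = (-3, -6)
Bw1 = (27, 45)
w1·Bw1 = -351; w1·w1 = 45; μ ≈ -351/45 = -7.80000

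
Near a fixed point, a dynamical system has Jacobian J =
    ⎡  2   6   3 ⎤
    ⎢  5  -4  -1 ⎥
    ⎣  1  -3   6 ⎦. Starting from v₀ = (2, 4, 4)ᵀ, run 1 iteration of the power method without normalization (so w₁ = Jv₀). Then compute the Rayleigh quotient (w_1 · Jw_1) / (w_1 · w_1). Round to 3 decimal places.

1.253

w1 = Jv₀ = (2·2 + 6·4 + 3·4; 5·2 + (-4)·4 + (-1)·4; 1·2 + (-3)·4 + 6·4) = (40, -10, 14)
Jw1 = (62, 226, 154)
w1·Jw1 = 40·62 + (-10)·226 + 14·154 = 2376; w1·w1 = 40·40 + (-10)·(-10) + 14·14 = 1896
λ ≈ 2376/1896 = 1.253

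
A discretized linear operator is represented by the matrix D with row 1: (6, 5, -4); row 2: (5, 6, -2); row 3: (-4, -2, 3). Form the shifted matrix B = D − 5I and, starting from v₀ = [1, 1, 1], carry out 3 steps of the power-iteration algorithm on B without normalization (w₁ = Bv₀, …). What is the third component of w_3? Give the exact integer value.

B = D − 5I has rows (1, 5, -4); (5, 1, -2); (-4, -2, -2)
w1 = Bv₀ = (1·1 + 5·1 + (-4)·1; 5·1 + 1·1 + (-2)·1; (-4)·1 + (-2)·1 + (-2)·1) = (2, 4, -8)
w2 = Bw1 = (1·2 + 5·4 + (-4)·(-8); 5·2 + 1·4 + (-2)·(-8); (-4)·2 + (-2)·4 + (-2)·(-8)) = (54, 30, 0)
w3 = Bw2 = (204, 300, -276)
Requested component of w3: -276

-276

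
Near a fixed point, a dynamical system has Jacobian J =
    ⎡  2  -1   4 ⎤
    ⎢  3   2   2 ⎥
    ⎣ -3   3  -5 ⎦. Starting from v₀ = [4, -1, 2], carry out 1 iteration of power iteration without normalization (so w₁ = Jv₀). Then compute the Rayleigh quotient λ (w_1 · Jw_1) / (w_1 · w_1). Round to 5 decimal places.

-3.47207

w1 = Jv₀ = (17, 14, -25)
Jw1 = (-80, 29, 116)
w1·Jw1 = 17·(-80) + 14·29 + (-25)·116 = -3854; w1·w1 = 17·17 + 14·14 + (-25)·(-25) = 1110
λ ≈ -3854/1110 = -3.47207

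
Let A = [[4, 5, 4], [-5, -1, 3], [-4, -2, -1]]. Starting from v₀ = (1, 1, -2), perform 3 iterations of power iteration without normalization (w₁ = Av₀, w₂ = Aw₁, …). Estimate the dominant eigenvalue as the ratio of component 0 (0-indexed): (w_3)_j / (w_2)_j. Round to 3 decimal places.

w1 = Av₀ = (4·1 + 5·1 + 4·(-2); (-5)·1 + (-1)·1 + 3·(-2); (-4)·1 + (-2)·1 + (-1)·(-2)) = (1, -12, -4)
w2 = Aw1 = (4·1 + 5·(-12) + 4·(-4); (-5)·1 + (-1)·(-12) + 3·(-4); (-4)·1 + (-2)·(-12) + (-1)·(-4)) = (-72, -5, 24)
w3 = Aw2 = (-217, 437, 274)
Ratio at component: -217 / -72 = 3.014

3.014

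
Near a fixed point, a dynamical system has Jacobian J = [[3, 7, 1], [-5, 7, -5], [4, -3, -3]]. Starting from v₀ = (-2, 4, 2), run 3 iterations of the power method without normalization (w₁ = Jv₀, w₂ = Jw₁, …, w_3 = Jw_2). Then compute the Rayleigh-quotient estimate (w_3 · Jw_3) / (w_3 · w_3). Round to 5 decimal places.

λ ≈ 3.04074

w1 = Jv₀ = (3·(-2) + 7·4 + 1·2; (-5)·(-2) + 7·4 + (-5)·2; 4·(-2) + (-3)·4 + (-3)·2) = (24, 28, -26)
w2 = Jw1 = (3·24 + 7·28 + 1·(-26); (-5)·24 + 7·28 + (-5)·(-26); 4·24 + (-3)·28 + (-3)·(-26)) = (242, 206, 90)
w3 = Jw2 = (2258, -218, 80)
Jw3 = (5328, -13216, 9446)
w3·Jw3 = 2258·5328 + (-218)·(-13216) + 80·9446 = 15667392; w3·w3 = 2258·2258 + (-218)·(-218) + 80·80 = 5152488
λ ≈ 15667392/5152488 = 3.04074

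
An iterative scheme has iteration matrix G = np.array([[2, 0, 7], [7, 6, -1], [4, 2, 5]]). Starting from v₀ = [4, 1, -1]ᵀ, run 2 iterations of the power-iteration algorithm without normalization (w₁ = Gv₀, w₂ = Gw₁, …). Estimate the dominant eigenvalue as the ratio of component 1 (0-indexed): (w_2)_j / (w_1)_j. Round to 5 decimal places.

w1 = Gv₀ = (2·4 + 0·1 + 7·(-1); 7·4 + 6·1 + (-1)·(-1); 4·4 + 2·1 + 5·(-1)) = (1, 35, 13)
w2 = Gw1 = (2·1 + 0·35 + 7·13; 7·1 + 6·35 + (-1)·13; 4·1 + 2·35 + 5·13) = (93, 204, 139)
Ratio at component: 204 / 35 = 5.82857

λ ≈ 5.82857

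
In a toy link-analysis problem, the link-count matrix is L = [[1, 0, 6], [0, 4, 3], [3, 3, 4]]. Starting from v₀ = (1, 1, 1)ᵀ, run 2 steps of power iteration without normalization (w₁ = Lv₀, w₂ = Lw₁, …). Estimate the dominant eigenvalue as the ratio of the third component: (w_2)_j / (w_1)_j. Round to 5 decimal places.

w1 = Lv₀ = (7, 7, 10)
w2 = Lw1 = (67, 58, 82)
Ratio at component: 82 / 10 = 8.20000

8.20000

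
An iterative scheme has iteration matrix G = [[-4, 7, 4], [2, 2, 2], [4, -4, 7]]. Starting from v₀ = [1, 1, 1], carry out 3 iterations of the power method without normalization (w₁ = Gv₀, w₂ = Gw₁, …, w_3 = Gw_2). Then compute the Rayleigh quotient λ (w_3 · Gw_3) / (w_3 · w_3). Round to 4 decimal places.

w1 = Gv₀ = (7, 6, 7)
w2 = Gw1 = (42, 40, 53)
w3 = Gw2 = (324, 270, 379)
Gw3 = (2110, 1946, 2869)
w3·Gw3 = 324·2110 + 270·1946 + 379·2869 = 2296411; w3·w3 = 324·324 + 270·270 + 379·379 = 321517
λ ≈ 2296411/321517 = 7.1424

λ ≈ 7.1424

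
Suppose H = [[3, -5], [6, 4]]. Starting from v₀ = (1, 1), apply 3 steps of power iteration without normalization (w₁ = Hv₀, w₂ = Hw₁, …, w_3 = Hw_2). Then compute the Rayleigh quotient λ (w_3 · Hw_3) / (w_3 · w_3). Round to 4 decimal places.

3.8216

w1 = Hv₀ = (-2, 10)
w2 = Hw1 = (-56, 28)
w3 = Hw2 = (-308, -224)
Hw3 = (196, -2744)
w3·Hw3 = (-308)·196 + (-224)·(-2744) = 554288; w3·w3 = (-308)·(-308) + (-224)·(-224) = 145040
λ ≈ 554288/145040 = 3.8216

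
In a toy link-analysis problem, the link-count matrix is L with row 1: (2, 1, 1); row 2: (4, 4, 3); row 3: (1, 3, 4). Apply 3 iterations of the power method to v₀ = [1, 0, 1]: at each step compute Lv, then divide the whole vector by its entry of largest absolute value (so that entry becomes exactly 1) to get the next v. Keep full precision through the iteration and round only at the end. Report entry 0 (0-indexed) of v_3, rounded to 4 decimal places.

0.3184

Lv0 = (3.00000, 7.00000, 5.00000); divide by 7.00000 → v1 = (0.42857, 1.00000, 0.71429)
Lv1 = (2.57143, 7.85714, 6.28571); divide by 7.85714 → v2 = (0.32727, 1.00000, 0.80000)
Lv2 = (2.45455, 7.70909, 6.52727); divide by 7.70909 → v3 = (0.31840, 1.00000, 0.84670)
Requested entry of v3: 135/424 = 0.3184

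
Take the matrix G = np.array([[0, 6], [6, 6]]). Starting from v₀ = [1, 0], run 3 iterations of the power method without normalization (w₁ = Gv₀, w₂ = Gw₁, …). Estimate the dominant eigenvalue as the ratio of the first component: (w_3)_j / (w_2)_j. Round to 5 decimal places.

6.00000

w1 = Gv₀ = (0·1 + 6·0; 6·1 + 6·0) = (0, 6)
w2 = Gw1 = (0·0 + 6·6; 6·0 + 6·6) = (36, 36)
w3 = Gw2 = (216, 432)
Ratio at component: 216 / 36 = 6.00000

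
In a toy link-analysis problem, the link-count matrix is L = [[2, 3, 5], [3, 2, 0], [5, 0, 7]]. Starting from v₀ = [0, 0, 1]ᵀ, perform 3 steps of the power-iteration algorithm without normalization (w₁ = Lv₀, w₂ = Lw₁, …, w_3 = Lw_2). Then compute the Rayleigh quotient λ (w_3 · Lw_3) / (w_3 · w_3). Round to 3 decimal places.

w1 = Lv₀ = (2·0 + 3·0 + 5·1; 3·0 + 2·0 + 0·1; 5·0 + 0·0 + 7·1) = (5, 0, 7)
w2 = Lw1 = (2·5 + 3·0 + 5·7; 3·5 + 2·0 + 0·7; 5·5 + 0·0 + 7·7) = (45, 15, 74)
w3 = Lw2 = (505, 165, 743)
Lw3 = (5220, 1845, 7726)
w3·Lw3 = 505·5220 + 165·1845 + 743·7726 = 8680943; w3·w3 = 505·505 + 165·165 + 743·743 = 834299
λ ≈ 8680943/834299 = 10.405

λ ≈ 10.405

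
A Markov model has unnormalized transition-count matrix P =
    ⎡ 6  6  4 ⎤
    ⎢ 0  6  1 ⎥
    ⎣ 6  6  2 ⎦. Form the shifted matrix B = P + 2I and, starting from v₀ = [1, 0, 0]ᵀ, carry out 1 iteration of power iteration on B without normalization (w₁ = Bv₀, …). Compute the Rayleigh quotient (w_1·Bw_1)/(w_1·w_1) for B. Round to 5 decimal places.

B = P + 2I has rows (8, 6, 4); (0, 8, 1); (6, 6, 4)
w1 = Bv₀ = (8·1 + 6·0 + 4·0; 0·1 + 8·0 + 1·0; 6·1 + 6·0 + 4·0) = (8, 0, 6)
Bw1 = (88, 6, 72)
w1·Bw1 = 1136; w1·w1 = 100; μ ≈ 1136/100 = 11.36000

μ ≈ 11.36000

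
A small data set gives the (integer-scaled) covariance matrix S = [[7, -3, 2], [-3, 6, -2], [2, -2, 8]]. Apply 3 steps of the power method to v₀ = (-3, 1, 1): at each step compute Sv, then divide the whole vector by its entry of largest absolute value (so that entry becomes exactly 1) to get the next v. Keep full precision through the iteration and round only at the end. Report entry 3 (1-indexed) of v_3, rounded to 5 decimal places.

Sv0 = (-22.000000, 13.000000, 0.000000); divide by -22.000000 → v1 = (1.000000, -0.590909, 0.000000)
Sv1 = (8.772727, -6.545455, 3.181818); divide by 8.772727 → v2 = (1.000000, -0.746114, 0.362694)
Sv2 = (9.963731, -8.202073, 6.393782); divide by 9.963731 → v3 = (1.000000, -0.823193, 0.641706)
Requested entry of v3: -1234/-1923 = 0.64171

0.64171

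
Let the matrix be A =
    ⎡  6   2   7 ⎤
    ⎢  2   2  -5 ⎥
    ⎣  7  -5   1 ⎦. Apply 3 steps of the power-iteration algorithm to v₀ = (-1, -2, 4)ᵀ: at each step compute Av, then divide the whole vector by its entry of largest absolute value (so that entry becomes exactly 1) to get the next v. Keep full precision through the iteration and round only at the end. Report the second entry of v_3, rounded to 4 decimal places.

-0.5095

Av0 = (18.00000, -26.00000, 7.00000); divide by -26.00000 → v1 = (-0.69231, 1.00000, -0.26923)
Av1 = (-4.03846, 1.96154, -10.11538); divide by -10.11538 → v2 = (0.39924, -0.19392, 1.00000)
Av2 = (9.00760, -4.58935, 4.76426); divide by 9.00760 → v3 = (1.00000, -0.50950, 0.52892)
Requested entry of v3: -1207/2369 = -0.5095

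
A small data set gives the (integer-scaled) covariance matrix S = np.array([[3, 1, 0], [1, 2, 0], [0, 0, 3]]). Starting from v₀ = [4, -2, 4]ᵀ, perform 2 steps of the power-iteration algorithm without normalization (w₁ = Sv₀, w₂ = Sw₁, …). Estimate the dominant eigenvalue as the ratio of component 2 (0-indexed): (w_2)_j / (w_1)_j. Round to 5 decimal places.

λ ≈ 3.00000

w1 = Sv₀ = (10, 0, 12)
w2 = Sw1 = (30, 10, 36)
Ratio at component: 36 / 12 = 3.00000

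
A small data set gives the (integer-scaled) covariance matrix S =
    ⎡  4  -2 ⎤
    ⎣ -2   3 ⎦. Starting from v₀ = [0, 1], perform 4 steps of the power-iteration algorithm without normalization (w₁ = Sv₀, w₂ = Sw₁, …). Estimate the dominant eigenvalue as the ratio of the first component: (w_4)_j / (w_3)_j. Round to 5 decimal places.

w1 = Sv₀ = (4·0 + (-2)·1; (-2)·0 + 3·1) = (-2, 3)
w2 = Sw1 = (4·(-2) + (-2)·3; (-2)·(-2) + 3·3) = (-14, 13)
w3 = Sw2 = (-82, 67)
w4 = Sw3 = (-462, 365)
Ratio at component: -462 / -82 = 5.63415

λ ≈ 5.63415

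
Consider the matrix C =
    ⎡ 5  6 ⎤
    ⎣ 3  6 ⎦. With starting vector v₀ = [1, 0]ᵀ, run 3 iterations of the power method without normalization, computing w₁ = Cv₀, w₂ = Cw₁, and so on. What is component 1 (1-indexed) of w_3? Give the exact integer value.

413

w1 = Cv₀ = (5·1 + 6·0; 3·1 + 6·0) = (5, 3)
w2 = Cw1 = (5·5 + 6·3; 3·5 + 6·3) = (43, 33)
w3 = Cw2 = (413, 327)
The requested component of w3 is 413.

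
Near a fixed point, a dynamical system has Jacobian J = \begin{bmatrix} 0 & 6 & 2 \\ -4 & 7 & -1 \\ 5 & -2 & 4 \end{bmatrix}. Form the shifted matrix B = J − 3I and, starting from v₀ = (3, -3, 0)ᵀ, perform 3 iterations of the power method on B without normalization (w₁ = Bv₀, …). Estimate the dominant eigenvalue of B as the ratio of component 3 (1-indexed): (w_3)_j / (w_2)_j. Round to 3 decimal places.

2.318

B = J − 3I has rows (-3, 6, 2); (-4, 4, -1); (5, -2, 1)
w1 = Bv₀ = ((-3)·3 + 6·(-3) + 2·0; (-4)·3 + 4·(-3) + (-1)·0; 5·3 + (-2)·(-3) + 1·0) = (-27, -24, 21)
w2 = Bw1 = ((-3)·(-27) + 6·(-24) + 2·21; (-4)·(-27) + 4·(-24) + (-1)·21; 5·(-27) + (-2)·(-24) + 1·21) = (-21, -9, -66)
w3 = Bw2 = (-123, 114, -153)
Ratio: -153/-66 = 2.318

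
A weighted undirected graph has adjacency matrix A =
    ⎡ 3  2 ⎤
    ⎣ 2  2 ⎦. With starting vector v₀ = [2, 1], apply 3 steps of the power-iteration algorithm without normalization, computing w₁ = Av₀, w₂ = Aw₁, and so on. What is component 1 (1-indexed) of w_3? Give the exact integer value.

w1 = Av₀ = (8, 6)
w2 = Aw1 = (36, 28)
w3 = Aw2 = (164, 128)
The requested component of w3 is 164.

164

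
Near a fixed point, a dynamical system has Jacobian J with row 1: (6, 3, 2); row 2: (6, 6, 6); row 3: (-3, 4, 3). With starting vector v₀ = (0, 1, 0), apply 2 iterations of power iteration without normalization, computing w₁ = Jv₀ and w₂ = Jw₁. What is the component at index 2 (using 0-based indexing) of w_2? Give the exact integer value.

w1 = Jv₀ = (6·0 + 3·1 + 2·0; 6·0 + 6·1 + 6·0; (-3)·0 + 4·1 + 3·0) = (3, 6, 4)
w2 = Jw1 = (6·3 + 3·6 + 2·4; 6·3 + 6·6 + 6·4; (-3)·3 + 4·6 + 3·4) = (44, 78, 27)
The requested component of w2 is 27.

27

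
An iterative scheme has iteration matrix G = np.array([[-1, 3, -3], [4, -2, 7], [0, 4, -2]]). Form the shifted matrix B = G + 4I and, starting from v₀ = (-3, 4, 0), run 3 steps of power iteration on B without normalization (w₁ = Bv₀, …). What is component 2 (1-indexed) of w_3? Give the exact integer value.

140

B = G + 4I has rows (3, 3, -3); (4, 2, 7); (0, 4, 2)
w1 = Bv₀ = (3·(-3) + 3·4 + (-3)·0; 4·(-3) + 2·4 + 7·0; 0·(-3) + 4·4 + 2·0) = (3, -4, 16)
w2 = Bw1 = (3·3 + 3·(-4) + (-3)·16; 4·3 + 2·(-4) + 7·16; 0·3 + 4·(-4) + 2·16) = (-51, 116, 16)
w3 = Bw2 = (147, 140, 496)
Requested component of w3: 140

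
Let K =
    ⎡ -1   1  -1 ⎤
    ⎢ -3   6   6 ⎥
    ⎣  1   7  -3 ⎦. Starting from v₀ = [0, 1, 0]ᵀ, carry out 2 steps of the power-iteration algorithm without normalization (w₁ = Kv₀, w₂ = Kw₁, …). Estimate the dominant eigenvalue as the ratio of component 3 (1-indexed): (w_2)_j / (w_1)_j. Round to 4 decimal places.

λ ≈ 3.1429

w1 = Kv₀ = (1, 6, 7)
w2 = Kw1 = (-2, 75, 22)
Ratio at component: 22 / 7 = 3.1429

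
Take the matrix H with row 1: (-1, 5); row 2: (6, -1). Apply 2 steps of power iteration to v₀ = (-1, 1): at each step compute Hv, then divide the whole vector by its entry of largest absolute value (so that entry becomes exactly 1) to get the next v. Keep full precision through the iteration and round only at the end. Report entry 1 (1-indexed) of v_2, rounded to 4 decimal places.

-0.9535

Hv0 = (6.00000, -7.00000); divide by -7.00000 → v1 = (-0.85714, 1.00000)
Hv1 = (5.85714, -6.14286); divide by -6.14286 → v2 = (-0.95349, 1.00000)
Requested entry of v2: -41/43 = -0.9535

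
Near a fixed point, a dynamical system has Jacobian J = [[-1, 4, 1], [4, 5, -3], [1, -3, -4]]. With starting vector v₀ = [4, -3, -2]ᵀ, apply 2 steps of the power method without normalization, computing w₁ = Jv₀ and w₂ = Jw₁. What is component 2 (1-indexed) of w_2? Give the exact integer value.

w1 = Jv₀ = ((-1)·4 + 4·(-3) + 1·(-2); 4·4 + 5·(-3) + (-3)·(-2); 1·4 + (-3)·(-3) + (-4)·(-2)) = (-18, 7, 21)
w2 = Jw1 = ((-1)·(-18) + 4·7 + 1·21; 4·(-18) + 5·7 + (-3)·21; 1·(-18) + (-3)·7 + (-4)·21) = (67, -100, -123)
The requested component of w2 is -100.

-100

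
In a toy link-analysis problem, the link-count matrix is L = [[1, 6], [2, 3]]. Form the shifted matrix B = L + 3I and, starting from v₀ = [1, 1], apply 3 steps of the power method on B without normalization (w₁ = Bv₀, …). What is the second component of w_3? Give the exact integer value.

B = L + 3I has rows (4, 6); (2, 6)
w1 = Bv₀ = (10, 8)
w2 = Bw1 = (88, 68)
w3 = Bw2 = (760, 584)
Requested component of w3: 584

584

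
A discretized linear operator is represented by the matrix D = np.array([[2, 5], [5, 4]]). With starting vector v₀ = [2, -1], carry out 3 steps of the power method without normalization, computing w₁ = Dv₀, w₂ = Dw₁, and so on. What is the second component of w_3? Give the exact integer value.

216

w1 = Dv₀ = (-1, 6)
w2 = Dw1 = (28, 19)
w3 = Dw2 = (151, 216)
The requested component of w3 is 216.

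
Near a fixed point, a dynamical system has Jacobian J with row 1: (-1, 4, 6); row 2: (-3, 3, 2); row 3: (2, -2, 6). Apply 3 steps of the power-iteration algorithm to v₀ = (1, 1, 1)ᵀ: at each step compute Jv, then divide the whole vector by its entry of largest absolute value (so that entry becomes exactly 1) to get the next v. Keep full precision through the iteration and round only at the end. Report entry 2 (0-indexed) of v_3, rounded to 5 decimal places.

Jv0 = (9.000000, 2.000000, 6.000000); divide by 9.000000 → v1 = (1.000000, 0.222222, 0.666667)
Jv1 = (3.888889, -1.000000, 5.555556); divide by 5.555556 → v2 = (0.700000, -0.180000, 1.000000)
Jv2 = (4.580000, -0.640000, 7.760000); divide by 7.760000 → v3 = (0.590206, -0.082474, 1.000000)
Requested entry of v3: 388/388 = 1.00000

1.00000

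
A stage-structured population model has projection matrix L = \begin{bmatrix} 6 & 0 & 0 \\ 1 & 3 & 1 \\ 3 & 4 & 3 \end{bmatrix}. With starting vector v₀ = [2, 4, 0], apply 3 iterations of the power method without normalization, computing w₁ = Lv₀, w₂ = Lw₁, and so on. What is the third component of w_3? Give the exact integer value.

994

w1 = Lv₀ = (12, 14, 22)
w2 = Lw1 = (72, 76, 158)
w3 = Lw2 = (432, 458, 994)
The requested component of w3 is 994.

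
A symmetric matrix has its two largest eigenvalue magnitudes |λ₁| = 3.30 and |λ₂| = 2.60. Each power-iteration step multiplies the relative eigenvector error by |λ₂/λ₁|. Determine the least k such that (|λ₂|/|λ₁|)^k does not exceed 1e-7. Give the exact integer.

68

|λ₂/λ₁| = 2.60/3.30 = 0.78788
Need k ≥ ln(1e-7) / ln(0.78788) = -16.1181 / -0.2384 ≈ 67.606
Smallest integer k satisfying the bound: 68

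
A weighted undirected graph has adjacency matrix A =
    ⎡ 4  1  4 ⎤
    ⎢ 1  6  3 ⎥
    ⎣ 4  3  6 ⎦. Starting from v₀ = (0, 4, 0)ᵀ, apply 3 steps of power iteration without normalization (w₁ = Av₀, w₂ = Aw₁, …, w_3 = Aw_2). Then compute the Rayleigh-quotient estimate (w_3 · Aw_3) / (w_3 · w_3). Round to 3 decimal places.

λ ≈ 10.887

w1 = Av₀ = (4, 24, 12)
w2 = Aw1 = (88, 184, 160)
w3 = Aw2 = (1176, 1672, 1864)
Aw3 = (13832, 16800, 20904)
w3·Aw3 = 1176·13832 + 1672·16800 + 1864·20904 = 83321088; w3·w3 = 1176·1176 + 1672·1672 + 1864·1864 = 7653056
λ ≈ 83321088/7653056 = 10.887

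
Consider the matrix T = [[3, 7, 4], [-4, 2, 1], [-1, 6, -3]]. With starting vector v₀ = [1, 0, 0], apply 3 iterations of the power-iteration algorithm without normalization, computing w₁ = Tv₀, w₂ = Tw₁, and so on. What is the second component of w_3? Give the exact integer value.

w1 = Tv₀ = (3·1 + 7·0 + 4·0; (-4)·1 + 2·0 + 1·0; (-1)·1 + 6·0 + (-3)·0) = (3, -4, -1)
w2 = Tw1 = (3·3 + 7·(-4) + 4·(-1); (-4)·3 + 2·(-4) + 1·(-1); (-1)·3 + 6·(-4) + (-3)·(-1)) = (-23, -21, -24)
w3 = Tw2 = (-312, 26, -31)
The requested component of w3 is 26.

26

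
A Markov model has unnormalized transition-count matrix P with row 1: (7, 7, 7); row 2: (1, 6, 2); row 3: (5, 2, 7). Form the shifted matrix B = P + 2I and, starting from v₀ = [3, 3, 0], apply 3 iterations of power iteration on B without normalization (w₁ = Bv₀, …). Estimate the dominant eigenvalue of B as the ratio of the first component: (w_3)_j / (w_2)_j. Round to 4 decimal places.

B = P + 2I has rows (9, 7, 7); (1, 8, 2); (5, 2, 9)
w1 = Bv₀ = (9·3 + 7·3 + 7·0; 1·3 + 8·3 + 2·0; 5·3 + 2·3 + 9·0) = (48, 27, 21)
w2 = Bw1 = (9·48 + 7·27 + 7·21; 1·48 + 8·27 + 2·21; 5·48 + 2·27 + 9·21) = (768, 306, 483)
w3 = Bw2 = (12435, 4182, 8799)
Ratio: 12435/768 = 16.1914

16.1914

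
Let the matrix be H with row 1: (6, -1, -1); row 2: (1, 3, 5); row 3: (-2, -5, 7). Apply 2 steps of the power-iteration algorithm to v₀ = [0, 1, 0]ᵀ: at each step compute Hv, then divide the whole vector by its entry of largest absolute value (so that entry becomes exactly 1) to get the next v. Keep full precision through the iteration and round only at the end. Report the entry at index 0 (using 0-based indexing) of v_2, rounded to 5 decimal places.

0.08333

Hv0 = (-1.000000, 3.000000, -5.000000); divide by -5.000000 → v1 = (0.200000, -0.600000, 1.000000)
Hv1 = (0.800000, 3.400000, 9.600000); divide by 9.600000 → v2 = (0.083333, 0.354167, 1.000000)
Requested entry of v2: -4/-48 = 0.08333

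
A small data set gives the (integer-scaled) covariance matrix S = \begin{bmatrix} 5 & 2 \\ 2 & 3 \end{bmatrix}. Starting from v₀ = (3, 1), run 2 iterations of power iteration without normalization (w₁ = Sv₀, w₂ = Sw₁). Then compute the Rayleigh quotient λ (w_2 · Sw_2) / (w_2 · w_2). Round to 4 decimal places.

6.2345

w1 = Sv₀ = (17, 9)
w2 = Sw1 = (103, 61)
Sw2 = (637, 389)
w2·Sw2 = 103·637 + 61·389 = 89340; w2·w2 = 103·103 + 61·61 = 14330
λ ≈ 89340/14330 = 6.2345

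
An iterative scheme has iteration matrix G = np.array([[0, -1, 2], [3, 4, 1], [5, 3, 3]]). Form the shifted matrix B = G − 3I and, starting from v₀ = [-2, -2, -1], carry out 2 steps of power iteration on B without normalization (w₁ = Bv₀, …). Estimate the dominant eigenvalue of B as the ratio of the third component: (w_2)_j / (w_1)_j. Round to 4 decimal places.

B = G − 3I has rows (-3, -1, 2); (3, 1, 1); (5, 3, 0)
w1 = Bv₀ = (6, -9, -16)
w2 = Bw1 = (-41, -7, 3)
Ratio: 3/-16 = -0.1875

-0.1875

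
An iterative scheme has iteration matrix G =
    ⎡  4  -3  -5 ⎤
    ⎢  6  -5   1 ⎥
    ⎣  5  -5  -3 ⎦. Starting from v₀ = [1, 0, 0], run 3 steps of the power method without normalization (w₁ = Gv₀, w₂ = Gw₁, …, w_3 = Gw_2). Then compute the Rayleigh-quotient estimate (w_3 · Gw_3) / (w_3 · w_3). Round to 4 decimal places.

w1 = Gv₀ = (4, 6, 5)
w2 = Gw1 = (-27, -1, -25)
w3 = Gw2 = (20, -182, -55)
Gw3 = (901, 975, 1175)
w3·Gw3 = 20·901 + (-182)·975 + (-55)·1175 = -224055; w3·w3 = 20·20 + (-182)·(-182) + (-55)·(-55) = 36549
λ ≈ -224055/36549 = -6.1303

λ ≈ -6.1303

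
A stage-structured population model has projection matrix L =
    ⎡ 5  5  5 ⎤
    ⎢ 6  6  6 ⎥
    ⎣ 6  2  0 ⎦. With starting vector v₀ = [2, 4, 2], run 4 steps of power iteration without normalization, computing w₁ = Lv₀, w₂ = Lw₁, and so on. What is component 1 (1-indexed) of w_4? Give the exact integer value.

w1 = Lv₀ = (5·2 + 5·4 + 5·2; 6·2 + 6·4 + 6·2; 6·2 + 2·4 + 0·2) = (40, 48, 20)
w2 = Lw1 = (5·40 + 5·48 + 5·20; 6·40 + 6·48 + 6·20; 6·40 + 2·48 + 0·20) = (540, 648, 336)
w3 = Lw2 = (7620, 9144, 4536)
w4 = Lw3 = (106500, 127800, 64008)
The requested component of w4 is 106500.

106500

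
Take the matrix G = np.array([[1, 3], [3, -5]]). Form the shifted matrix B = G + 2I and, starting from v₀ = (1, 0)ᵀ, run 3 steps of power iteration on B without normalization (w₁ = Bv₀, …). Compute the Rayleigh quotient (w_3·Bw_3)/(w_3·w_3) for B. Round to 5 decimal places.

B = G + 2I has rows (3, 3); (3, -3)
w1 = Bv₀ = (3·1 + 3·0; 3·1 + (-3)·0) = (3, 3)
w2 = Bw1 = (3·3 + 3·3; 3·3 + (-3)·3) = (18, 0)
w3 = Bw2 = (54, 54)
Bw3 = (324, 0)
w3·Bw3 = 17496; w3·w3 = 5832; μ ≈ 17496/5832 = 3.00000

3.00000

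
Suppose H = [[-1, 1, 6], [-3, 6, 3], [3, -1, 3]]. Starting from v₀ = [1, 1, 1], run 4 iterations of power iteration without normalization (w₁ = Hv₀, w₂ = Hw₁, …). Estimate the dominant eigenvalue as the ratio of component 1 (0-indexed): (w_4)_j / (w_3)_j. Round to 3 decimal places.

w1 = Hv₀ = ((-1)·1 + 1·1 + 6·1; (-3)·1 + 6·1 + 3·1; 3·1 + (-1)·1 + 3·1) = (6, 6, 5)
w2 = Hw1 = ((-1)·6 + 1·6 + 6·5; (-3)·6 + 6·6 + 3·5; 3·6 + (-1)·6 + 3·5) = (30, 33, 27)
w3 = Hw2 = (165, 189, 138)
w4 = Hw3 = (852, 1053, 720)
Ratio at component: 1053 / 189 = 5.571

5.571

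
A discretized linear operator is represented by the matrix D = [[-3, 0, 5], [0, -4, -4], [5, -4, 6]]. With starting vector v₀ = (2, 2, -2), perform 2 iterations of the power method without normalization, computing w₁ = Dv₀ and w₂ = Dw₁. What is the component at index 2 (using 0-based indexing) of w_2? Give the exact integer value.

w1 = Dv₀ = (-16, 0, -10)
w2 = Dw1 = (-2, 40, -140)
The requested component of w2 is -140.

-140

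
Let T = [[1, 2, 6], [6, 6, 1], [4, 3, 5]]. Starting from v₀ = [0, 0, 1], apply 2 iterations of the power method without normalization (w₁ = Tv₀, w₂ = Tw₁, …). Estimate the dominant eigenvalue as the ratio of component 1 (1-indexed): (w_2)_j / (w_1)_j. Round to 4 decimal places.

λ ≈ 6.3333

w1 = Tv₀ = (6, 1, 5)
w2 = Tw1 = (38, 47, 52)
Ratio at component: 38 / 6 = 6.3333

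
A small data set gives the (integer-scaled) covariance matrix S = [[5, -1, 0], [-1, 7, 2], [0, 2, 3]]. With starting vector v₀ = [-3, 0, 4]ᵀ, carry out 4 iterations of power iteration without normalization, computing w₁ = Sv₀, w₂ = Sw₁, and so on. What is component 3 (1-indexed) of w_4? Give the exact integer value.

w1 = Sv₀ = (-15, 11, 12)
w2 = Sw1 = (-86, 116, 58)
w3 = Sw2 = (-546, 1014, 406)
w4 = Sw3 = (-3744, 8456, 3246)
The requested component of w4 is 3246.

3246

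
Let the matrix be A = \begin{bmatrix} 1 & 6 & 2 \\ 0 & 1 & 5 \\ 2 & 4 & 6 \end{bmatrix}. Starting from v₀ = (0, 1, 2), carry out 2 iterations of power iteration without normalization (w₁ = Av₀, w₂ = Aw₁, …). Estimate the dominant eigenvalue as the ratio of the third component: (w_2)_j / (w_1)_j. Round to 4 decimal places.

w1 = Av₀ = (1·0 + 6·1 + 2·2; 0·0 + 1·1 + 5·2; 2·0 + 4·1 + 6·2) = (10, 11, 16)
w2 = Aw1 = (1·10 + 6·11 + 2·16; 0·10 + 1·11 + 5·16; 2·10 + 4·11 + 6·16) = (108, 91, 160)
Ratio at component: 160 / 16 = 10.0000

λ ≈ 10.0000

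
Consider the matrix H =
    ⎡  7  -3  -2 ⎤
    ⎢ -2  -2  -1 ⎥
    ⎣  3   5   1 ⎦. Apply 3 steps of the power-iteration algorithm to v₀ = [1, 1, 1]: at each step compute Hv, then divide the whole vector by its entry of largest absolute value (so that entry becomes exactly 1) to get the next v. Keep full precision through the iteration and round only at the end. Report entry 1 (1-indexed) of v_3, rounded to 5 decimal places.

1.00000

Hv0 = (2.000000, -5.000000, 9.000000); divide by 9.000000 → v1 = (0.222222, -0.555556, 1.000000)
Hv1 = (1.222222, -0.333333, -1.111111); divide by 1.222222 → v2 = (1.000000, -0.272727, -0.909091)
Hv2 = (9.636364, -0.545455, 0.727273); divide by 9.636364 → v3 = (1.000000, -0.056604, 0.075472)
Requested entry of v3: 106/106 = 1.00000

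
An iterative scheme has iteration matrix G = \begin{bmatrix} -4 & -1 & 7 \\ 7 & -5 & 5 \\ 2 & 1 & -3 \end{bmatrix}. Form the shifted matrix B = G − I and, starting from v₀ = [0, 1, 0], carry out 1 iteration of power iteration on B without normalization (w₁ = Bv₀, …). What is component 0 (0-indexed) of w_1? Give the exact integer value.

-1

B = G − I has rows (-5, -1, 7); (7, -6, 5); (2, 1, -4)
w1 = Bv₀ = ((-5)·0 + (-1)·1 + 7·0; 7·0 + (-6)·1 + 5·0; 2·0 + 1·1 + (-4)·0) = (-1, -6, 1)
Requested component of w1: -1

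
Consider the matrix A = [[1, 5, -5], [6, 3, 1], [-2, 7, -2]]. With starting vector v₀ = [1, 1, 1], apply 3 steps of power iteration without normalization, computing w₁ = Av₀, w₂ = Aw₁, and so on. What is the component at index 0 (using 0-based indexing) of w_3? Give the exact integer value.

-79

w1 = Av₀ = (1, 10, 3)
w2 = Aw1 = (36, 39, 62)
w3 = Aw2 = (-79, 395, 77)
The requested component of w3 is -79.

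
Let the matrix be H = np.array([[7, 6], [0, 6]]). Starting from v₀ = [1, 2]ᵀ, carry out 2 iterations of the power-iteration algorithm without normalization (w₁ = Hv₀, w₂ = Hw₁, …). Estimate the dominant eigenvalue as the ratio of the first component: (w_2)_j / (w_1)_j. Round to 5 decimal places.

λ ≈ 10.78947

w1 = Hv₀ = (19, 12)
w2 = Hw1 = (205, 72)
Ratio at component: 205 / 19 = 10.78947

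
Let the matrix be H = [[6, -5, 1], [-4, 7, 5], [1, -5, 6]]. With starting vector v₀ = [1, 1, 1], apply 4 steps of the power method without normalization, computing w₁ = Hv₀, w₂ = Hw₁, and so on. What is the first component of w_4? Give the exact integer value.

w1 = Hv₀ = (6·1 + (-5)·1 + 1·1; (-4)·1 + 7·1 + 5·1; 1·1 + (-5)·1 + 6·1) = (2, 8, 2)
w2 = Hw1 = (6·2 + (-5)·8 + 1·2; (-4)·2 + 7·8 + 5·2; 1·2 + (-5)·8 + 6·2) = (-26, 58, -26)
w3 = Hw2 = (-472, 380, -472)
w4 = Hw3 = (-5204, 2188, -5204)
The requested component of w4 is -5204.

-5204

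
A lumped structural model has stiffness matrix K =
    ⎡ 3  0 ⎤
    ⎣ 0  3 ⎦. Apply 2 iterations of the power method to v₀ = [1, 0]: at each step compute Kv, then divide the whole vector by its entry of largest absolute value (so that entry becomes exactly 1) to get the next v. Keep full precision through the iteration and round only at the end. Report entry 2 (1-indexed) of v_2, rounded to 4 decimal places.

0.0000

Kv0 = (3.00000, 0.00000); divide by 3.00000 → v1 = (1.00000, 0.00000)
Kv1 = (3.00000, 0.00000); divide by 3.00000 → v2 = (1.00000, 0.00000)
Requested entry of v2: 0/9 = 0.0000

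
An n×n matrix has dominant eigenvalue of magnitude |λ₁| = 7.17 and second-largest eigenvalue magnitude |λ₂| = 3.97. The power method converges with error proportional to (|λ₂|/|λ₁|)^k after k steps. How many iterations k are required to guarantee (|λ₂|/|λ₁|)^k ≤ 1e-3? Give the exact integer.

12

|λ₂/λ₁| = 3.97/7.17 = 0.55370
Need k ≥ ln(1e-3) / ln(0.55370) = -6.9078 / -0.5911 ≈ 11.685
Smallest integer k satisfying the bound: 12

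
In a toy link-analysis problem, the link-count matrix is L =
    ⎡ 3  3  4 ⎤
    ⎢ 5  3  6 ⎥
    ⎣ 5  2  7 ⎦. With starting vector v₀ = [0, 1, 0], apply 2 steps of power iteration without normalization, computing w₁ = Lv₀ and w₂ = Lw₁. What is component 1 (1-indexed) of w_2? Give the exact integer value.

w1 = Lv₀ = (3, 3, 2)
w2 = Lw1 = (26, 36, 35)
The requested component of w2 is 26.

26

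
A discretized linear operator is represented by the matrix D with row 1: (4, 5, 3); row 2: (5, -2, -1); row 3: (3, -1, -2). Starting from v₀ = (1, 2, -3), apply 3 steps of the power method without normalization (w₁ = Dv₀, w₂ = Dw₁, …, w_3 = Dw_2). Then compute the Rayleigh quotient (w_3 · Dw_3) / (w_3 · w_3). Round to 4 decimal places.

w1 = Dv₀ = (5, 4, 7)
w2 = Dw1 = (61, 10, -3)
w3 = Dw2 = (285, 288, 179)
Dw3 = (3117, 670, 209)
w3·Dw3 = 285·3117 + 288·670 + 179·209 = 1118716; w3·w3 = 285·285 + 288·288 + 179·179 = 196210
λ ≈ 1118716/196210 = 5.7016

5.7016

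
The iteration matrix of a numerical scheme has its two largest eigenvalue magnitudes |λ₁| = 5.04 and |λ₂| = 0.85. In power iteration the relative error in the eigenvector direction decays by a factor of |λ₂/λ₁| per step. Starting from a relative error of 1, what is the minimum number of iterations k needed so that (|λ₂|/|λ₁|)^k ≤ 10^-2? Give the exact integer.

3

|λ₂/λ₁| = 0.85/5.04 = 0.16865
Need k ≥ ln(10^-2) / ln(0.16865) = -4.6052 / -1.7799 ≈ 2.587
Smallest integer k satisfying the bound: 3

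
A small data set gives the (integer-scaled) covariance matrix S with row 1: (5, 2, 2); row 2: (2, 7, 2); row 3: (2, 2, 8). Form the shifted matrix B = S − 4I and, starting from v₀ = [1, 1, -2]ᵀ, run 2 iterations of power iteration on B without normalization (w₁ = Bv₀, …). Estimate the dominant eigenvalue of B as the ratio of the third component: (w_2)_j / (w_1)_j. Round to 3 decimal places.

B = S − 4I has rows (1, 2, 2); (2, 3, 2); (2, 2, 4)
w1 = Bv₀ = (-1, 1, -4)
w2 = Bw1 = (-7, -7, -16)
Ratio: -16/-4 = 4.000

μ ≈ 4.000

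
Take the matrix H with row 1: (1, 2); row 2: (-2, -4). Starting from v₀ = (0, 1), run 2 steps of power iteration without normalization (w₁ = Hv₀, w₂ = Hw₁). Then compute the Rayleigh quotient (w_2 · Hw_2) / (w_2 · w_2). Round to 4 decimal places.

w1 = Hv₀ = (1·0 + 2·1; (-2)·0 + (-4)·1) = (2, -4)
w2 = Hw1 = (1·2 + 2·(-4); (-2)·2 + (-4)·(-4)) = (-6, 12)
Hw2 = (18, -36)
w2·Hw2 = (-6)·18 + 12·(-36) = -540; w2·w2 = (-6)·(-6) + 12·12 = 180
λ ≈ -540/180 = -3.0000

-3.0000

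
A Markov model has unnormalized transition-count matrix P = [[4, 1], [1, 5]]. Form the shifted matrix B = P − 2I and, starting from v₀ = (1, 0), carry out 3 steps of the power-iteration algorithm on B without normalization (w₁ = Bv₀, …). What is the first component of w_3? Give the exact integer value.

B = P − 2I has rows (2, 1); (1, 3)
w1 = Bv₀ = (2·1 + 1·0; 1·1 + 3·0) = (2, 1)
w2 = Bw1 = (2·2 + 1·1; 1·2 + 3·1) = (5, 5)
w3 = Bw2 = (15, 20)
Requested component of w3: 15

15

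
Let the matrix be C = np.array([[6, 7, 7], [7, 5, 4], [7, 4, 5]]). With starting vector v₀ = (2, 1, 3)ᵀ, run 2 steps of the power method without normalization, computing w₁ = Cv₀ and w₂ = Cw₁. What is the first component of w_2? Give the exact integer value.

w1 = Cv₀ = (6·2 + 7·1 + 7·3; 7·2 + 5·1 + 4·3; 7·2 + 4·1 + 5·3) = (40, 31, 33)
w2 = Cw1 = (6·40 + 7·31 + 7·33; 7·40 + 5·31 + 4·33; 7·40 + 4·31 + 5·33) = (688, 567, 569)
The requested component of w2 is 688.

688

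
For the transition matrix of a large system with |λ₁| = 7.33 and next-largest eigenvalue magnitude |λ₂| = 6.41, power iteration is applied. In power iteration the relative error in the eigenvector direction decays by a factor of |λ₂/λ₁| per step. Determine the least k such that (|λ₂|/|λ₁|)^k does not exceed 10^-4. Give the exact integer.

|λ₂/λ₁| = 6.41/7.33 = 0.87449
Need k ≥ ln(10^-4) / ln(0.87449) = -9.2103 / -0.1341 ≈ 68.674
Smallest integer k satisfying the bound: 69

69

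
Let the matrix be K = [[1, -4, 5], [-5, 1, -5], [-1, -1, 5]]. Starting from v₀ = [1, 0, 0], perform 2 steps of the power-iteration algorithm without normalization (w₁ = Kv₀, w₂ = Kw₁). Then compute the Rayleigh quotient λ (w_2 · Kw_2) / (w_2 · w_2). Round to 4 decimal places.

λ ≈ 3.2340

w1 = Kv₀ = (1·1 + (-4)·0 + 5·0; (-5)·1 + 1·0 + (-5)·0; (-1)·1 + (-1)·0 + 5·0) = (1, -5, -1)
w2 = Kw1 = (1·1 + (-4)·(-5) + 5·(-1); (-5)·1 + 1·(-5) + (-5)·(-1); (-1)·1 + (-1)·(-5) + 5·(-1)) = (16, -5, -1)
Kw2 = (31, -80, -16)
w2·Kw2 = 16·31 + (-5)·(-80) + (-1)·(-16) = 912; w2·w2 = 16·16 + (-5)·(-5) + (-1)·(-1) = 282
λ ≈ 912/282 = 3.2340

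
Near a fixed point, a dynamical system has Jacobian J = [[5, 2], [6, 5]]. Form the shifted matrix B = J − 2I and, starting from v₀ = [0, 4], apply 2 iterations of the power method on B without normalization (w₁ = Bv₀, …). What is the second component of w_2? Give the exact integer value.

84

B = J − 2I has rows (3, 2); (6, 3)
w1 = Bv₀ = (8, 12)
w2 = Bw1 = (48, 84)
Requested component of w2: 84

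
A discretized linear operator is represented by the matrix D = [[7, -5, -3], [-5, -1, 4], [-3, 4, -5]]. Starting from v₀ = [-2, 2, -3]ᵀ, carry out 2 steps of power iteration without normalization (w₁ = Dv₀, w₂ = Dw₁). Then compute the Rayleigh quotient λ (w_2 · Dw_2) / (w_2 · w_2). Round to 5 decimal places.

w1 = Dv₀ = (-15, -4, 29)
w2 = Dw1 = (-172, 195, -116)
Dw2 = (-1831, 201, 1876)
w2·Dw2 = (-172)·(-1831) + 195·201 + (-116)·1876 = 136511; w2·w2 = (-172)·(-172) + 195·195 + (-116)·(-116) = 81065
λ ≈ 136511/81065 = 1.68397

1.68397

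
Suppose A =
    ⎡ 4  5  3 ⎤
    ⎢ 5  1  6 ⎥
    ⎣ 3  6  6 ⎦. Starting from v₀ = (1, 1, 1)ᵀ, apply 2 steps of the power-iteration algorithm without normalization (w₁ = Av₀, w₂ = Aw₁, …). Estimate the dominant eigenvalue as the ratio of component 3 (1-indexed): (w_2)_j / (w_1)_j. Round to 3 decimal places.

λ ≈ 13.200

w1 = Av₀ = (4·1 + 5·1 + 3·1; 5·1 + 1·1 + 6·1; 3·1 + 6·1 + 6·1) = (12, 12, 15)
w2 = Aw1 = (4·12 + 5·12 + 3·15; 5·12 + 1·12 + 6·15; 3·12 + 6·12 + 6·15) = (153, 162, 198)
Ratio at component: 198 / 15 = 13.200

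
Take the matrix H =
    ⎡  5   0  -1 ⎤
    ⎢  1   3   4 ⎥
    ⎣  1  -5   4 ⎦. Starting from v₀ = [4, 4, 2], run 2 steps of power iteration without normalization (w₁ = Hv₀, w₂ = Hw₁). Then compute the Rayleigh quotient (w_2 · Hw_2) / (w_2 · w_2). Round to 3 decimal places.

λ ≈ 4.637

w1 = Hv₀ = (5·4 + 0·4 + (-1)·2; 1·4 + 3·4 + 4·2; 1·4 + (-5)·4 + 4·2) = (18, 24, -8)
w2 = Hw1 = (5·18 + 0·24 + (-1)·(-8); 1·18 + 3·24 + 4·(-8); 1·18 + (-5)·24 + 4·(-8)) = (98, 58, -134)
Hw2 = (624, -264, -728)
w2·Hw2 = 98·624 + 58·(-264) + (-134)·(-728) = 143392; w2·w2 = 98·98 + 58·58 + (-134)·(-134) = 30924
λ ≈ 143392/30924 = 4.637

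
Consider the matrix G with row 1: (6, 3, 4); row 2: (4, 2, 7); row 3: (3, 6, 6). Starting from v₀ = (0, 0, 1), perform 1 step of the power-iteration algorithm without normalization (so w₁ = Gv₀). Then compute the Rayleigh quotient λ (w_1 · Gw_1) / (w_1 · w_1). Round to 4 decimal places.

λ ≈ 13.0693

w1 = Gv₀ = (6·0 + 3·0 + 4·1; 4·0 + 2·0 + 7·1; 3·0 + 6·0 + 6·1) = (4, 7, 6)
Gw1 = (69, 72, 90)
w1·Gw1 = 4·69 + 7·72 + 6·90 = 1320; w1·w1 = 4·4 + 7·7 + 6·6 = 101
λ ≈ 1320/101 = 13.0693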